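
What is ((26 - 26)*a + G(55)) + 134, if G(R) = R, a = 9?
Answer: 189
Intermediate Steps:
((26 - 26)*a + G(55)) + 134 = ((26 - 26)*9 + 55) + 134 = (0*9 + 55) + 134 = (0 + 55) + 134 = 55 + 134 = 189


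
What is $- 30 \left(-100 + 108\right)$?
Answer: $-240$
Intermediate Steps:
$- 30 \left(-100 + 108\right) = \left(-30\right) 8 = -240$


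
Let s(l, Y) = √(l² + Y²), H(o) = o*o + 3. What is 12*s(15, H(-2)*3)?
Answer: 36*√74 ≈ 309.68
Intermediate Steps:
H(o) = 3 + o² (H(o) = o² + 3 = 3 + o²)
s(l, Y) = √(Y² + l²)
12*s(15, H(-2)*3) = 12*√(((3 + (-2)²)*3)² + 15²) = 12*√(((3 + 4)*3)² + 225) = 12*√((7*3)² + 225) = 12*√(21² + 225) = 12*√(441 + 225) = 12*√666 = 12*(3*√74) = 36*√74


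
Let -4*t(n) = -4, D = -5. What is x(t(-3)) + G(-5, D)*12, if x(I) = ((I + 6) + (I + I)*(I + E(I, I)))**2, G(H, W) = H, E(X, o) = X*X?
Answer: 61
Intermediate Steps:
t(n) = 1 (t(n) = -1/4*(-4) = 1)
E(X, o) = X**2
x(I) = (6 + I + 2*I*(I + I**2))**2 (x(I) = ((I + 6) + (I + I)*(I + I**2))**2 = ((6 + I) + (2*I)*(I + I**2))**2 = ((6 + I) + 2*I*(I + I**2))**2 = (6 + I + 2*I*(I + I**2))**2)
x(t(-3)) + G(-5, D)*12 = (6 + 1 + 2*1**2 + 2*1**3)**2 - 5*12 = (6 + 1 + 2*1 + 2*1)**2 - 60 = (6 + 1 + 2 + 2)**2 - 60 = 11**2 - 60 = 121 - 60 = 61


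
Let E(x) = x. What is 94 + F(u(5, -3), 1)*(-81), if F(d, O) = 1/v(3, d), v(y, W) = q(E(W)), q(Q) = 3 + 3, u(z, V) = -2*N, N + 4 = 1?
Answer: 161/2 ≈ 80.500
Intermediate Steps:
N = -3 (N = -4 + 1 = -3)
u(z, V) = 6 (u(z, V) = -2*(-3) = 6)
q(Q) = 6
v(y, W) = 6
F(d, O) = 1/6
94 + F(u(5, -3), 1)*(-81) = 94 + (1/6)*(-81) = 94 - 27/2 = 161/2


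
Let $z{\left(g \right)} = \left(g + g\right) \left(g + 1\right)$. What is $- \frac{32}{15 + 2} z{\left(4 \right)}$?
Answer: $- \frac{1280}{17} \approx -75.294$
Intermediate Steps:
$z{\left(g \right)} = 2 g \left(1 + g\right)$
$- \frac{32}{15 + 2} z{\left(4 \right)} = - \frac{32}{15 + 2} \cdot 2 \cdot 4 \left(1 + 4\right) = - \frac{32}{17} \cdot 2 \cdot 4 \cdot 5 = \left(-32\right) \frac{1}{17} \cdot 40 = \left(- \frac{32}{17}\right) 40 = - \frac{1280}{17}$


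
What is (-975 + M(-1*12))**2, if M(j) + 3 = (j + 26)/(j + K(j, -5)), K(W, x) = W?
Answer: 137898049/144 ≈ 9.5763e+5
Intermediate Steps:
M(j) = -3 + (26 + j)/(2*j) (M(j) = -3 + (j + 26)/(j + j) = -3 + (26 + j)/((2*j)) = -3 + (26 + j)*(1/(2*j)) = -3 + (26 + j)/(2*j))
(-975 + M(-1*12))**2 = (-975 + (-5/2 + 13/((-1*12))))**2 = (-975 + (-5/2 + 13/(-12)))**2 = (-975 + (-5/2 + 13*(-1/12)))**2 = (-975 + (-5/2 - 13/12))**2 = (-975 - 43/12)**2 = (-11743/12)**2 = 137898049/144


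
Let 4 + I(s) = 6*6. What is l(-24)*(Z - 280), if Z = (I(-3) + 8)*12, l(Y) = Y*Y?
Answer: 115200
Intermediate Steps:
I(s) = 32 (I(s) = -4 + 6*6 = -4 + 36 = 32)
l(Y) = Y**2
Z = 480 (Z = (32 + 8)*12 = 40*12 = 480)
l(-24)*(Z - 280) = (-24)**2*(480 - 280) = 576*200 = 115200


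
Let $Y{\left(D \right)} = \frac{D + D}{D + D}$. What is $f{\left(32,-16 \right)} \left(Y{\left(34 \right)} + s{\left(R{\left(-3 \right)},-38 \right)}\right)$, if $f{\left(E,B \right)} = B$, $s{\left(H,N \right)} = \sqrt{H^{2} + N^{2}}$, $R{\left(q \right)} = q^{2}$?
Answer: $-16 - 80 \sqrt{61} \approx -640.82$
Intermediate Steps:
$Y{\left(D \right)} = 1$ ($Y{\left(D \right)} = \frac{2 D}{2 D} = 2 D \frac{1}{2 D} = 1$)
$f{\left(32,-16 \right)} \left(Y{\left(34 \right)} + s{\left(R{\left(-3 \right)},-38 \right)}\right) = - 16 \left(1 + \sqrt{\left(\left(-3\right)^{2}\right)^{2} + \left(-38\right)^{2}}\right) = - 16 \left(1 + \sqrt{9^{2} + 1444}\right) = - 16 \left(1 + \sqrt{81 + 1444}\right) = - 16 \left(1 + \sqrt{1525}\right) = - 16 \left(1 + 5 \sqrt{61}\right) = -16 - 80 \sqrt{61}$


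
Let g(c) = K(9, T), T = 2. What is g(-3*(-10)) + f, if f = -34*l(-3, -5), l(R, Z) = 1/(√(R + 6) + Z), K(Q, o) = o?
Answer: 107/11 + 17*√3/11 ≈ 12.404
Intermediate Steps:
g(c) = 2
l(R, Z) = 1/(Z + √(6 + R)) (l(R, Z) = 1/(√(6 + R) + Z) = 1/(Z + √(6 + R)))
f = -34/(-5 + √3) (f = -34/(-5 + √(6 - 3)) = -34/(-5 + √3) ≈ 10.404)
g(-3*(-10)) + f = 2 + (85/11 + 17*√3/11) = 107/11 + 17*√3/11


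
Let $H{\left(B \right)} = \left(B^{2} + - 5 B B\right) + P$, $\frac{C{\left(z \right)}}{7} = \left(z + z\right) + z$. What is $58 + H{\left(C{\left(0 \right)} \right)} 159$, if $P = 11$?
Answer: $1807$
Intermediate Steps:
$C{\left(z \right)} = 21 z$ ($C{\left(z \right)} = 7 \left(\left(z + z\right) + z\right) = 7 \left(2 z + z\right) = 7 \cdot 3 z = 21 z$)
$H{\left(B \right)} = 11 - 4 B^{2}$ ($H{\left(B \right)} = \left(B^{2} + - 5 B B\right) + 11 = \left(B^{2} - 5 B^{2}\right) + 11 = - 4 B^{2} + 11 = 11 - 4 B^{2}$)
$58 + H{\left(C{\left(0 \right)} \right)} 159 = 58 + \left(11 - 4 \left(21 \cdot 0\right)^{2}\right) 159 = 58 + \left(11 - 4 \cdot 0^{2}\right) 159 = 58 + \left(11 - 0\right) 159 = 58 + \left(11 + 0\right) 159 = 58 + 11 \cdot 159 = 58 + 1749 = 1807$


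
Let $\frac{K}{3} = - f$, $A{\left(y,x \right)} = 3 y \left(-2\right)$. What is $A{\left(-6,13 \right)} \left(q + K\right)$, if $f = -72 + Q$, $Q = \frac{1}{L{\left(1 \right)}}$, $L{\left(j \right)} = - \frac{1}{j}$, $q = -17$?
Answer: $7272$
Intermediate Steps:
$Q = -1$ ($Q = \frac{1}{\left(-1\right) 1^{-1}} = \frac{1}{\left(-1\right) 1} = \frac{1}{-1} = -1$)
$A{\left(y,x \right)} = - 6 y$
$f = -73$ ($f = -72 - 1 = -73$)
$K = 219$ ($K = 3 \left(\left(-1\right) \left(-73\right)\right) = 3 \cdot 73 = 219$)
$A{\left(-6,13 \right)} \left(q + K\right) = \left(-6\right) \left(-6\right) \left(-17 + 219\right) = 36 \cdot 202 = 7272$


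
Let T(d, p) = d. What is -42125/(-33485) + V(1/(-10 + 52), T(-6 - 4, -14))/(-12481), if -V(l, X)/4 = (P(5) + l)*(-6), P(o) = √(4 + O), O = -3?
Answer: 734915091/585096799 ≈ 1.2561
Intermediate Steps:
P(o) = 1 (P(o) = √(4 - 3) = √1 = 1)
V(l, X) = 24 + 24*l (V(l, X) = -4*(1 + l)*(-6) = -4*(-6 - 6*l) = 24 + 24*l)
-42125/(-33485) + V(1/(-10 + 52), T(-6 - 4, -14))/(-12481) = -42125/(-33485) + (24 + 24/(-10 + 52))/(-12481) = -42125*(-1/33485) + (24 + 24/42)*(-1/12481) = 8425/6697 + (24 + 24*(1/42))*(-1/12481) = 8425/6697 + (24 + 4/7)*(-1/12481) = 8425/6697 + (172/7)*(-1/12481) = 8425/6697 - 172/87367 = 734915091/585096799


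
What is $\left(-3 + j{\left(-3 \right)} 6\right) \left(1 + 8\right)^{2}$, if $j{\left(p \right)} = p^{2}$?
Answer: $4131$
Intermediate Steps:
$\left(-3 + j{\left(-3 \right)} 6\right) \left(1 + 8\right)^{2} = \left(-3 + \left(-3\right)^{2} \cdot 6\right) \left(1 + 8\right)^{2} = \left(-3 + 9 \cdot 6\right) 9^{2} = \left(-3 + 54\right) 81 = 51 \cdot 81 = 4131$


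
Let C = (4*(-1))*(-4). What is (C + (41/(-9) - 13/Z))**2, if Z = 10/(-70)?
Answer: 850084/81 ≈ 10495.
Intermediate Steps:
Z = -1/7 (Z = 10*(-1/70) = -1/7 ≈ -0.14286)
C = 16 (C = -4*(-4) = 16)
(C + (41/(-9) - 13/Z))**2 = (16 + (41/(-9) - 13/(-1/7)))**2 = (16 + (41*(-1/9) - 13*(-7)))**2 = (16 + (-41/9 + 91))**2 = (16 + 778/9)**2 = (922/9)**2 = 850084/81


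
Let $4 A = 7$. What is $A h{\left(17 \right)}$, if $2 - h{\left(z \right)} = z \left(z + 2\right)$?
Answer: $- \frac{2247}{4} \approx -561.75$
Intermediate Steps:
$A = \frac{7}{4}$ ($A = \frac{1}{4} \cdot 7 = \frac{7}{4} \approx 1.75$)
$h{\left(z \right)} = 2 - z \left(2 + z\right)$ ($h{\left(z \right)} = 2 - z \left(z + 2\right) = 2 - z \left(2 + z\right)$)
$A h{\left(17 \right)} = \frac{7 \left(2 - 17^{2} - 34\right)}{4} = \frac{7 \left(2 - 289 - 34\right)}{4} = \frac{7}{4} \left(-321\right) = - \frac{2247}{4}$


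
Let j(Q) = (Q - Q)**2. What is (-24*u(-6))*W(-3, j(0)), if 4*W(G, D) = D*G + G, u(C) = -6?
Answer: -108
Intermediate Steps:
j(Q) = 0 (j(Q) = 0**2 = 0)
W(G, D) = G/4 + D*G/4 (W(G, D) = (D*G + G)/4 = (G + D*G)/4 = G/4 + D*G/4)
(-24*u(-6))*W(-3, j(0)) = (-24*(-6))*((1/4)*(-3)*(1 + 0)) = 144*((1/4)*(-3)*1) = 144*(-3/4) = -108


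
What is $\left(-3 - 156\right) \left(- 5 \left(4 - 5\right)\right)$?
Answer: $-795$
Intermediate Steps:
$\left(-3 - 156\right) \left(- 5 \left(4 - 5\right)\right) = - 159 \left(\left(-5\right) \left(-1\right)\right) = \left(-159\right) 5 = -795$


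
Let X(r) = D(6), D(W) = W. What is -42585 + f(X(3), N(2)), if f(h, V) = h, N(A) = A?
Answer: -42579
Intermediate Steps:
X(r) = 6
-42585 + f(X(3), N(2)) = -42585 + 6 = -42579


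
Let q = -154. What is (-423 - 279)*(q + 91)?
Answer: 44226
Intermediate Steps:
(-423 - 279)*(q + 91) = (-423 - 279)*(-154 + 91) = -702*(-63) = 44226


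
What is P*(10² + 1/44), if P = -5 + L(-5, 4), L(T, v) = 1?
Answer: -4401/11 ≈ -400.09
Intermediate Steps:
P = -4 (P = -5 + 1 = -4)
P*(10² + 1/44) = -4*(10² + 1/44) = -4*(100 + 1/44) = -4*4401/44 = -4401/11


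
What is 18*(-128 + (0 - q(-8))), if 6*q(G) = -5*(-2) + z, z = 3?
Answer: -2343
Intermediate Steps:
q(G) = 13/6 (q(G) = (-5*(-2) + 3)/6 = (10 + 3)/6 = (⅙)*13 = 13/6)
18*(-128 + (0 - q(-8))) = 18*(-128 + (0 - 1*13/6)) = 18*(-128 + (0 - 13/6)) = 18*(-128 - 13/6) = 18*(-781/6) = -2343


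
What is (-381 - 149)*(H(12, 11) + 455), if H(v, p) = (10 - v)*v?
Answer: -228430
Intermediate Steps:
H(v, p) = v*(10 - v)
(-381 - 149)*(H(12, 11) + 455) = (-381 - 149)*(12*(10 - 1*12) + 455) = -530*(12*(10 - 12) + 455) = -530*(12*(-2) + 455) = -530*(-24 + 455) = -530*431 = -228430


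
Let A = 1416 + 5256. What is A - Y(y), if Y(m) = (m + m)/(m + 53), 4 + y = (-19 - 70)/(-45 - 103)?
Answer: 48980158/7341 ≈ 6672.1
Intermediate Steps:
A = 6672
y = -503/148 (y = -4 + (-19 - 70)/(-45 - 103) = -4 - 89/(-148) = -4 - 89*(-1/148) = -4 + 89/148 = -503/148 ≈ -3.3986)
Y(m) = 2*m/(53 + m) (Y(m) = (2*m)/(53 + m) = 2*m/(53 + m))
A - Y(y) = 6672 - 2*(-503)/(148*(53 - 503/148)) = 6672 - 2*(-503)/(148*7341/148) = 6672 - 2*(-503)*148/(148*7341) = 6672 - 1*(-1006/7341) = 6672 + 1006/7341 = 48980158/7341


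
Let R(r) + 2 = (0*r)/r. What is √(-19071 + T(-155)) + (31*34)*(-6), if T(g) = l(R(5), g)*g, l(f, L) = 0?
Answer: -6324 + 3*I*√2119 ≈ -6324.0 + 138.1*I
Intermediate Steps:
R(r) = -2 (R(r) = -2 + (0*r)/r = -2 + 0/r = -2 + 0 = -2)
T(g) = 0 (T(g) = 0*g = 0)
√(-19071 + T(-155)) + (31*34)*(-6) = √(-19071 + 0) + (31*34)*(-6) = √(-19071) + 1054*(-6) = 3*I*√2119 - 6324 = -6324 + 3*I*√2119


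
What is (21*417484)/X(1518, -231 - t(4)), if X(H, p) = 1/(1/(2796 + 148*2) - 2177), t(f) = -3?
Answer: -14753565497853/773 ≈ -1.9086e+10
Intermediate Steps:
X(H, p) = -3092/6731283 (X(H, p) = 1/(1/(2796 + 296) - 2177) = 1/(1/3092 - 2177) = 1/(-6731283/3092) = -3092/6731283)
(21*417484)/X(1518, -231 - t(4)) = (21*417484)/(-3092/6731283) = 8767164*(-6731283/3092) = -14753565497853/773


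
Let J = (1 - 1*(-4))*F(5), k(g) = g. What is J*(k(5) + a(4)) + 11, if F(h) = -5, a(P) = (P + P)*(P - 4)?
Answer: -114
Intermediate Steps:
a(P) = 2*P*(-4 + P) (a(P) = (2*P)*(-4 + P) = 2*P*(-4 + P))
J = -25 (J = (1 - 1*(-4))*(-5) = (1 + 4)*(-5) = 5*(-5) = -25)
J*(k(5) + a(4)) + 11 = -25*(5 + 2*4*(-4 + 4)) + 11 = -25*(5 + 2*4*0) + 11 = -25*(5 + 0) + 11 = -25*5 + 11 = -125 + 11 = -114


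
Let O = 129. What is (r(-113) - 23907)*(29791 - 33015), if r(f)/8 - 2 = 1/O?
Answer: 9936145544/129 ≈ 7.7024e+7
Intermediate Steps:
r(f) = 2072/129 (r(f) = 16 + 8/129 = 2072/129)
(r(-113) - 23907)*(29791 - 33015) = (2072/129 - 23907)*(29791 - 33015) = -3081931/129*(-3224) = 9936145544/129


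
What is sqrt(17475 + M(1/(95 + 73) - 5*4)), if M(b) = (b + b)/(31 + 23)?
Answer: sqrt(1109685374)/252 ≈ 132.19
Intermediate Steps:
M(b) = b/27 (M(b) = (2*b)/54 = (2*b)*(1/54) = b/27)
sqrt(17475 + M(1/(95 + 73) - 5*4)) = sqrt(17475 + (1/(95 + 73) - 5*4)/27) = sqrt(17475 + (1/168 - 1*20)/27) = sqrt(17475 + (1/168 - 20)/27) = sqrt(17475 + (1/27)*(-3359/168)) = sqrt(17475 - 3359/4536) = sqrt(79263241/4536) = sqrt(1109685374)/252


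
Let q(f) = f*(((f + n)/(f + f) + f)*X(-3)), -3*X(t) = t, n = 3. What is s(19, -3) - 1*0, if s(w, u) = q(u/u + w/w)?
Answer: 13/2 ≈ 6.5000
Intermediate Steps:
X(t) = -t/3
q(f) = f*(f + (3 + f)/(2*f)) (q(f) = f*(((f + 3)/(f + f) + f)*(-⅓*(-3))) = f*(((3 + f)/((2*f)) + f)*1) = f*(((3 + f)*(1/(2*f)) + f)*1) = f*(((3 + f)/(2*f) + f)*1) = f*((f + (3 + f)/(2*f))*1) = f*(f + (3 + f)/(2*f)))
s(w, u) = 13/2 (s(w, u) = 3/2 + (u/u + w/w)² + (u/u + w/w)/2 = 3/2 + (1 + 1)² + (1 + 1)/2 = 3/2 + 2² + (½)*2 = 3/2 + 4 + 1 = 13/2)
s(19, -3) - 1*0 = 13/2 - 1*0 = 13/2 + 0 = 13/2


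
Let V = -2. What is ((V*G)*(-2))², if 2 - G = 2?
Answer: 0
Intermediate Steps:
G = 0 (G = 2 - 1*2 = 2 - 2 = 0)
((V*G)*(-2))² = (-2*0*(-2))² = (0*(-2))² = 0² = 0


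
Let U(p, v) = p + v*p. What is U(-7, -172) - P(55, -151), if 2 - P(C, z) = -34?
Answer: 1161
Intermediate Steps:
P(C, z) = 36 (P(C, z) = 2 - 1*(-34) = 2 + 34 = 36)
U(p, v) = p + p*v
U(-7, -172) - P(55, -151) = -7*(1 - 172) - 1*36 = -7*(-171) - 36 = 1197 - 36 = 1161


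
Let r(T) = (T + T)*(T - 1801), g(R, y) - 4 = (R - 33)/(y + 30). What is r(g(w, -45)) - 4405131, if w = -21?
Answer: -110809767/25 ≈ -4.4324e+6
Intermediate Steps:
g(R, y) = 4 + (-33 + R)/(30 + y) (g(R, y) = 4 + (R - 33)/(y + 30) = 4 + (-33 + R)/(30 + y))
r(T) = 2*T*(-1801 + T) (r(T) = (2*T)*(-1801 + T) = 2*T*(-1801 + T))
r(g(w, -45)) - 4405131 = 2*((87 - 21 + 4*(-45))/(30 - 45))*(-1801 + (87 - 21 + 4*(-45))/(30 - 45)) - 4405131 = 2*((87 - 21 - 180)/(-15))*(-1801 + (87 - 21 - 180)/(-15)) - 4405131 = 2*(-1/15*(-114))*(-1801 - 1/15*(-114)) - 4405131 = 2*(38/5)*(-1801 + 38/5) - 4405131 = 2*(38/5)*(-8967/5) - 4405131 = -681492/25 - 4405131 = -110809767/25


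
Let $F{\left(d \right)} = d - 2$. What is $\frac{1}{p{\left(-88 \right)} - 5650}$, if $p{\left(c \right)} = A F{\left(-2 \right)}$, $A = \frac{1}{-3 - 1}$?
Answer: $- \frac{1}{5649} \approx -0.00017702$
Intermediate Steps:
$F{\left(d \right)} = -2 + d$
$A = - \frac{1}{4}$ ($A = \frac{1}{-4} = - \frac{1}{4} \approx -0.25$)
$p{\left(c \right)} = 1$ ($p{\left(c \right)} = - \frac{-2 - 2}{4} = \left(- \frac{1}{4}\right) \left(-4\right) = 1$)
$\frac{1}{p{\left(-88 \right)} - 5650} = \frac{1}{1 - 5650} = \frac{1}{-5649} = - \frac{1}{5649}$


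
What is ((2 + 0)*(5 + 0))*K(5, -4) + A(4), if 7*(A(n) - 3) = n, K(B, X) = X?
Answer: -255/7 ≈ -36.429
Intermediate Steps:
A(n) = 3 + n/7
((2 + 0)*(5 + 0))*K(5, -4) + A(4) = ((2 + 0)*(5 + 0))*(-4) + (3 + (⅐)*4) = (2*5)*(-4) + (3 + 4/7) = 10*(-4) + 25/7 = -40 + 25/7 = -255/7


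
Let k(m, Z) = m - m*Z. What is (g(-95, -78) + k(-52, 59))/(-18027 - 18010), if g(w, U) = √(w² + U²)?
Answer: -3016/36037 - √15109/36037 ≈ -0.087103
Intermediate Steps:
g(w, U) = √(U² + w²)
k(m, Z) = m - Z*m
(g(-95, -78) + k(-52, 59))/(-18027 - 18010) = (√((-78)² + (-95)²) - 52*(1 - 1*59))/(-18027 - 18010) = (√(6084 + 9025) - 52*(1 - 59))/(-36037) = (√15109 - 52*(-58))*(-1/36037) = (√15109 + 3016)*(-1/36037) = (3016 + √15109)*(-1/36037) = -3016/36037 - √15109/36037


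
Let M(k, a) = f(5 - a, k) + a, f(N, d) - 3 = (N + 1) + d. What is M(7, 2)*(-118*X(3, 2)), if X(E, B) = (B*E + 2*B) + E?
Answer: -24544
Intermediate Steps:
f(N, d) = 4 + N + d (f(N, d) = 3 + ((N + 1) + d) = 3 + ((1 + N) + d) = 3 + (1 + N + d) = 4 + N + d)
X(E, B) = E + 2*B + B*E (X(E, B) = (2*B + B*E) + E = E + 2*B + B*E)
M(k, a) = 9 + k (M(k, a) = (4 + (5 - a) + k) + a = (9 + k - a) + a = 9 + k)
M(7, 2)*(-118*X(3, 2)) = (9 + 7)*(-118*(3 + 2*2 + 2*3)) = 16*(-118*(3 + 4 + 6)) = 16*(-118*13) = 16*(-1534) = -24544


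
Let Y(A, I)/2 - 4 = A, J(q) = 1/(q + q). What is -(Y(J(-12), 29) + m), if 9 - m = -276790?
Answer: -3321683/12 ≈ -2.7681e+5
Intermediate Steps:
m = 276799 (m = 9 - 1*(-276790) = 9 + 276790 = 276799)
J(q) = 1/(2*q)
Y(A, I) = 8 + 2*A
-(Y(J(-12), 29) + m) = -((8 + 2*((½)/(-12))) + 276799) = -((8 + 2*((½)*(-1/12))) + 276799) = -((8 + 2*(-1/24)) + 276799) = -((8 - 1/12) + 276799) = -(95/12 + 276799) = -1*3321683/12 = -3321683/12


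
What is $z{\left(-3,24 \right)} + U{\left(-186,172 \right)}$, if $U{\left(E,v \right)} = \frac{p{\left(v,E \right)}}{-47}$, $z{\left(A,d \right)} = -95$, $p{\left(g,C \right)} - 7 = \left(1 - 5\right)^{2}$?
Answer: $- \frac{4488}{47} \approx -95.489$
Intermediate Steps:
$p{\left(g,C \right)} = 23$ ($p{\left(g,C \right)} = 7 + \left(1 - 5\right)^{2} = 7 + \left(-4\right)^{2} = 7 + 16 = 23$)
$U{\left(E,v \right)} = - \frac{23}{47}$ ($U{\left(E,v \right)} = \frac{23}{-47} = 23 \left(- \frac{1}{47}\right) = - \frac{23}{47}$)
$z{\left(-3,24 \right)} + U{\left(-186,172 \right)} = -95 - \frac{23}{47} = - \frac{4488}{47}$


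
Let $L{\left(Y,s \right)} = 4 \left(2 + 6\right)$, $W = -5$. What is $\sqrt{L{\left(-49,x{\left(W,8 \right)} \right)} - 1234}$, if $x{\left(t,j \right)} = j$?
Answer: $i \sqrt{1202} \approx 34.67 i$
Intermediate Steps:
$L{\left(Y,s \right)} = 32$ ($L{\left(Y,s \right)} = 4 \cdot 8 = 32$)
$\sqrt{L{\left(-49,x{\left(W,8 \right)} \right)} - 1234} = \sqrt{32 - 1234} = \sqrt{-1202} = i \sqrt{1202}$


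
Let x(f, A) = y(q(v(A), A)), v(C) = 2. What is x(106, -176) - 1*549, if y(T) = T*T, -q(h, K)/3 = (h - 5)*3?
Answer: 180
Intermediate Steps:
q(h, K) = 45 - 9*h (q(h, K) = -3*(h - 5)*3 = -3*(-5 + h)*3 = -3*(-15 + 3*h) = 45 - 9*h)
y(T) = T**2
x(f, A) = 729 (x(f, A) = (45 - 9*2)**2 = (45 - 18)**2 = 27**2 = 729)
x(106, -176) - 1*549 = 729 - 1*549 = 729 - 549 = 180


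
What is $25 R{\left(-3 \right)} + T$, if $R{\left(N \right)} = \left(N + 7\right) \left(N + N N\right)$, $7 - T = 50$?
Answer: $557$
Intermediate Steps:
$T = -43$ ($T = 7 - 50 = -43$)
$R{\left(N \right)} = \left(7 + N\right) \left(N + N^{2}\right)$
$25 R{\left(-3 \right)} + T = 25 \left(- 3 \left(7 + \left(-3\right)^{2} + 8 \left(-3\right)\right)\right) - 43 = 25 \left(- 3 \left(7 + 9 - 24\right)\right) - 43 = 25 \left(\left(-3\right) \left(-8\right)\right) - 43 = 25 \cdot 24 - 43 = 600 - 43 = 557$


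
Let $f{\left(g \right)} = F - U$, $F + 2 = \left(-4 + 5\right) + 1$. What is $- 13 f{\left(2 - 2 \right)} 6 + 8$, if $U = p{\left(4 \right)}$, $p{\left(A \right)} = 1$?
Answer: $86$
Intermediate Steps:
$U = 1$
$F = 0$ ($F = -2 + \left(\left(-4 + 5\right) + 1\right) = -2 + \left(1 + 1\right) = -2 + 2 = 0$)
$f{\left(g \right)} = -1$ ($f{\left(g \right)} = 0 - 1 = -1$)
$- 13 f{\left(2 - 2 \right)} 6 + 8 = - 13 \left(\left(-1\right) 6\right) + 8 = \left(-13\right) \left(-6\right) + 8 = 78 + 8 = 86$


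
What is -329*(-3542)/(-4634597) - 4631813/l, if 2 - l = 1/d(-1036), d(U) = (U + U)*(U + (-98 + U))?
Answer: -8774448724361540542/3788774199633 ≈ -2.3159e+6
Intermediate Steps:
d(U) = 2*U*(-98 + 2*U) (d(U) = (2*U)*(-98 + 2*U) = 2*U*(-98 + 2*U))
l = 8992479/4496240 (l = 2 - 1/(4*(-1036)*(-49 - 1036)) = 2 - 1/(4*(-1036)*(-1085)) = 2 - 1/4496240 = 8992479/4496240 ≈ 2.0000)
-329*(-3542)/(-4634597) - 4631813/l = -329*(-3542)/(-4634597) - 4631813/8992479/4496240 = 1165318*(-1/4634597) - 4631813*4496240/8992479 = -105938/421327 - 20825742883120/8992479 = -8774448724361540542/3788774199633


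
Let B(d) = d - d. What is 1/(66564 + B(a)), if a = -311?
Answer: 1/66564 ≈ 1.5023e-5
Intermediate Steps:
B(d) = 0
1/(66564 + B(a)) = 1/(66564 + 0) = 1/66564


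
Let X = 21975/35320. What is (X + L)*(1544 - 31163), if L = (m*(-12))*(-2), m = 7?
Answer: -35280582993/7064 ≈ -4.9944e+6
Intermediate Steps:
X = 4395/7064 (X = 21975*(1/35320) = 4395/7064 ≈ 0.62217)
L = 168 (L = (7*(-12))*(-2) = -84*(-2) = 168)
(X + L)*(1544 - 31163) = (4395/7064 + 168)*(1544 - 31163) = (1191147/7064)*(-29619) = -35280582993/7064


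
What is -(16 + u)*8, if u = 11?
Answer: -216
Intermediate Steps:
-(16 + u)*8 = -(16 + 11)*8 = -27*8 = -1*216 = -216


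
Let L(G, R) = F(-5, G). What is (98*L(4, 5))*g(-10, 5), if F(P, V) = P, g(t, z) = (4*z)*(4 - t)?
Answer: -137200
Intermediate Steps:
g(t, z) = 4*z*(4 - t)
L(G, R) = -5
(98*L(4, 5))*g(-10, 5) = (98*(-5))*(4*5*(4 - 1*(-10))) = -1960*5*(4 + 10) = -1960*5*14 = -490*280 = -137200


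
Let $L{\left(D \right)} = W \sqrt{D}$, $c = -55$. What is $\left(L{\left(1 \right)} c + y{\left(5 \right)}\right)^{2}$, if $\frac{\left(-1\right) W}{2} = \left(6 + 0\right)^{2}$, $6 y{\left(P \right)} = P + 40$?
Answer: $\frac{62964225}{4} \approx 1.5741 \cdot 10^{7}$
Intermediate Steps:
$y{\left(P \right)} = \frac{20}{3} + \frac{P}{6}$ ($y{\left(P \right)} = \frac{P + 40}{6} = \frac{40 + P}{6} = \frac{20}{3} + \frac{P}{6}$)
$W = -72$ ($W = - 2 \left(6 + 0\right)^{2} = - 2 \cdot 6^{2} = \left(-2\right) 36 = -72$)
$L{\left(D \right)} = - 72 \sqrt{D}$
$\left(L{\left(1 \right)} c + y{\left(5 \right)}\right)^{2} = \left(- 72 \sqrt{1} \left(-55\right) + \left(\frac{20}{3} + \frac{1}{6} \cdot 5\right)\right)^{2} = \left(\left(-72\right) 1 \left(-55\right) + \left(\frac{20}{3} + \frac{5}{6}\right)\right)^{2} = \left(\left(-72\right) \left(-55\right) + \frac{15}{2}\right)^{2} = \left(3960 + \frac{15}{2}\right)^{2} = \left(\frac{7935}{2}\right)^{2} = \frac{62964225}{4}$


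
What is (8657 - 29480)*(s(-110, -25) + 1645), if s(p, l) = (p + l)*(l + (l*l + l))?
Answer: 1582131540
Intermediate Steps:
s(p, l) = (l + p)*(l² + 2*l) (s(p, l) = (l + p)*(l + (l² + l)) = (l + p)*(l + (l + l²)) = (l + p)*(l² + 2*l))
(8657 - 29480)*(s(-110, -25) + 1645) = (8657 - 29480)*(-25*((-25)² + 2*(-25) + 2*(-110) - 25*(-110)) + 1645) = -20823*(-25*(625 - 50 - 220 + 2750) + 1645) = -20823*(-25*3105 + 1645) = -20823*(-77625 + 1645) = -20823*(-75980) = 1582131540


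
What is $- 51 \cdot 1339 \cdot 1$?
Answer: $-68289$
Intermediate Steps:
$- 51 \cdot 1339 \cdot 1 = \left(-51\right) 1339 = -68289$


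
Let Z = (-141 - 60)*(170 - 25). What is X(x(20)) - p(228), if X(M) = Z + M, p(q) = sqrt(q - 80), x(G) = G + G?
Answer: -29105 - 2*sqrt(37) ≈ -29117.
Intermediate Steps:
x(G) = 2*G
Z = -29145 (Z = -201*145 = -29145)
p(q) = sqrt(-80 + q)
X(M) = -29145 + M
X(x(20)) - p(228) = (-29145 + 2*20) - sqrt(-80 + 228) = (-29145 + 40) - sqrt(148) = -29105 - 2*sqrt(37)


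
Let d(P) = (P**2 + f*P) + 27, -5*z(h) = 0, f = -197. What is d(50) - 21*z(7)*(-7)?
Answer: -7323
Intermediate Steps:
z(h) = 0 (z(h) = -1/5*0 = 0)
d(P) = 27 + P**2 - 197*P (d(P) = (P**2 - 197*P) + 27 = 27 + P**2 - 197*P)
d(50) - 21*z(7)*(-7) = (27 + 50**2 - 197*50) - 21*0*(-7) = (27 + 2500 - 9850) - 0*(-7) = -7323 - 1*0 = -7323 + 0 = -7323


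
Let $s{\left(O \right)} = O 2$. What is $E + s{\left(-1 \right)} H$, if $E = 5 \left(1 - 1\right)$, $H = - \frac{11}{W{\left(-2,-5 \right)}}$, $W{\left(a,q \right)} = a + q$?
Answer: $- \frac{22}{7} \approx -3.1429$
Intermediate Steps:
$s{\left(O \right)} = 2 O$
$H = \frac{11}{7}$ ($H = - \frac{11}{-2 - 5} = - \frac{11}{-7} = \left(-11\right) \left(- \frac{1}{7}\right) = \frac{11}{7} \approx 1.5714$)
$E = 0$ ($E = 5 \left(1 - 1\right) = 5 \cdot 0 = 0$)
$E + s{\left(-1 \right)} H = 0 + 2 \left(-1\right) \frac{11}{7} = 0 - \frac{22}{7} = - \frac{22}{7}$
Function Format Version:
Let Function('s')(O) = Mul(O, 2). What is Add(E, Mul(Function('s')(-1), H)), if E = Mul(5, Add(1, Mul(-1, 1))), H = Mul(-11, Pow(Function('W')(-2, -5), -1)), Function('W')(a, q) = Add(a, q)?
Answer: Rational(-22, 7) ≈ -3.1429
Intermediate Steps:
Function('s')(O) = Mul(2, O)
H = Rational(11, 7) (H = Mul(-11, Pow(Add(-2, -5), -1)) = Mul(-11, Pow(-7, -1)) = Mul(-11, Rational(-1, 7)) = Rational(11, 7) ≈ 1.5714)
E = 0 (E = Mul(5, Add(1, -1)) = Mul(5, 0) = 0)
Add(E, Mul(Function('s')(-1), H)) = Add(0, Mul(Mul(2, -1), Rational(11, 7))) = Add(0, Mul(-2, Rational(11, 7))) = Add(0, Rational(-22, 7)) = Rational(-22, 7)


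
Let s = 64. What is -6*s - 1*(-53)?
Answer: -331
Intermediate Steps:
-6*s - 1*(-53) = -6*64 - 1*(-53) = -384 + 53 = -331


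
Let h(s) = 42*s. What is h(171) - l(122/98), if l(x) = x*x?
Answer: 17240261/2401 ≈ 7180.5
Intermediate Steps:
l(x) = x²
h(171) - l(122/98) = 42*171 - (122/98)² = 7182 - (122*(1/98))² = 7182 - (61/49)² = 7182 - 1*3721/2401 = 7182 - 3721/2401 = 17240261/2401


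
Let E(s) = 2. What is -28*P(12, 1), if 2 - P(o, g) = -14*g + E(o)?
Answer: -392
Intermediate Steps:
P(o, g) = 14*g (P(o, g) = 2 - (-14*g + 2) = 2 - (2 - 14*g) = 2 + (-2 + 14*g) = 14*g)
-28*P(12, 1) = -392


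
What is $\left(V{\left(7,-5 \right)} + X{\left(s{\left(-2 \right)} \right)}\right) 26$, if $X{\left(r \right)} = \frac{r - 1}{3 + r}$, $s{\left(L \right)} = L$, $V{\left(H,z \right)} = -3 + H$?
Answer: $26$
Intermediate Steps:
$X{\left(r \right)} = \frac{-1 + r}{3 + r}$
$\left(V{\left(7,-5 \right)} + X{\left(s{\left(-2 \right)} \right)}\right) 26 = \left(\left(-3 + 7\right) + \frac{-1 - 2}{3 - 2}\right) 26 = \left(4 + 1^{-1} \left(-3\right)\right) 26 = \left(4 + 1 \left(-3\right)\right) 26 = \left(4 - 3\right) 26 = 1 \cdot 26 = 26$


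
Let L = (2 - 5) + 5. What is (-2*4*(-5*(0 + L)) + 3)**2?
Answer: 6889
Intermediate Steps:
L = 2 (L = -3 + 5 = 2)
(-2*4*(-5*(0 + L)) + 3)**2 = (-2*4*(-5*(0 + 2)) + 3)**2 = (-8*(-5*2) + 3)**2 = (-8*(-10) + 3)**2 = (-1*(-80) + 3)**2 = (80 + 3)**2 = 83**2 = 6889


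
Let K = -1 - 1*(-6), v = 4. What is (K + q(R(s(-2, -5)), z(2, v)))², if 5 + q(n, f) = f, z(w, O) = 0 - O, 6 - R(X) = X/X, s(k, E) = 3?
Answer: 16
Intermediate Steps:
K = 5 (K = -1 + 6 = 5)
R(X) = 5 (R(X) = 6 - X/X = 6 - 1*1 = 6 - 1 = 5)
z(w, O) = -O
q(n, f) = -5 + f
(K + q(R(s(-2, -5)), z(2, v)))² = (5 + (-5 - 1*4))² = (5 + (-5 - 4))² = (5 - 9)² = (-4)² = 16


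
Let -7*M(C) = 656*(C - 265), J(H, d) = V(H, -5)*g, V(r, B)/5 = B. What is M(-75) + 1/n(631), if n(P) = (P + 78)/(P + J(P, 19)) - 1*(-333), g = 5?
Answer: 37739932822/1184449 ≈ 31863.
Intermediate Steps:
V(r, B) = 5*B
J(H, d) = -125 (J(H, d) = (5*(-5))*5 = -25*5 = -125)
M(C) = 173840/7 - 656*C/7 (M(C) = -656*(C - 265)/7 = -656*(-265 + C)/7 = -(-173840 + 656*C)/7 = 173840/7 - 656*C/7)
n(P) = 333 + (78 + P)/(-125 + P) (n(P) = (P + 78)/(P - 125) - 1*(-333) = (78 + P)/(-125 + P) + 333 = 333 + (78 + P)/(-125 + P))
M(-75) + 1/n(631) = (173840/7 - 656/7*(-75)) + 1/((-41547 + 334*631)/(-125 + 631)) = (173840/7 + 49200/7) + 1/((-41547 + 210754)/506) = 223040/7 + 1/((1/506)*169207) = 223040/7 + 1/(169207/506) = 223040/7 + 506/169207 = 37739932822/1184449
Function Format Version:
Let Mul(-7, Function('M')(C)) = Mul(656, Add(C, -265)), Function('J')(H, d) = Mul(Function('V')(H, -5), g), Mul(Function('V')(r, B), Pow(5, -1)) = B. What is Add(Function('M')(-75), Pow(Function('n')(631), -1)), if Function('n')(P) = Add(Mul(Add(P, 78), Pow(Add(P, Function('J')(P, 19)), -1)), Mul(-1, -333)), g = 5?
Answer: Rational(37739932822, 1184449) ≈ 31863.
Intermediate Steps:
Function('V')(r, B) = Mul(5, B)
Function('J')(H, d) = -125 (Function('J')(H, d) = Mul(Mul(5, -5), 5) = Mul(-25, 5) = -125)
Function('M')(C) = Add(Rational(173840, 7), Mul(Rational(-656, 7), C)) (Function('M')(C) = Mul(Rational(-1, 7), Mul(656, Add(C, -265))) = Mul(Rational(-1, 7), Mul(656, Add(-265, C))) = Mul(Rational(-1, 7), Add(-173840, Mul(656, C))) = Add(Rational(173840, 7), Mul(Rational(-656, 7), C)))
Function('n')(P) = Add(333, Mul(Pow(Add(-125, P), -1), Add(78, P))) (Function('n')(P) = Add(Mul(Add(P, 78), Pow(Add(P, -125), -1)), Mul(-1, -333)) = Add(Mul(Add(78, P), Pow(Add(-125, P), -1)), 333) = Add(Mul(Pow(Add(-125, P), -1), Add(78, P)), 333) = Add(333, Mul(Pow(Add(-125, P), -1), Add(78, P))))
Add(Function('M')(-75), Pow(Function('n')(631), -1)) = Add(Add(Rational(173840, 7), Mul(Rational(-656, 7), -75)), Pow(Mul(Pow(Add(-125, 631), -1), Add(-41547, Mul(334, 631))), -1)) = Add(Add(Rational(173840, 7), Rational(49200, 7)), Pow(Mul(Pow(506, -1), Add(-41547, 210754)), -1)) = Add(Rational(223040, 7), Pow(Mul(Rational(1, 506), 169207), -1)) = Add(Rational(223040, 7), Pow(Rational(169207, 506), -1)) = Add(Rational(223040, 7), Rational(506, 169207)) = Rational(37739932822, 1184449)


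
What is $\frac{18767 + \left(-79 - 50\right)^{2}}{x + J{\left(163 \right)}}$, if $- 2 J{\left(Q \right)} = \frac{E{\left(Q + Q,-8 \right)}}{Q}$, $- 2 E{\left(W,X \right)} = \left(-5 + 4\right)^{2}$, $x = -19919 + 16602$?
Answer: $- \frac{23086016}{2162683} \approx -10.675$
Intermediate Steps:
$x = -3317$
$E{\left(W,X \right)} = - \frac{1}{2}$ ($E{\left(W,X \right)} = - \frac{\left(-5 + 4\right)^{2}}{2} = - \frac{\left(-1\right)^{2}}{2} = \left(- \frac{1}{2}\right) 1 = - \frac{1}{2}$)
$J{\left(Q \right)} = \frac{1}{4 Q}$ ($J{\left(Q \right)} = - \frac{\left(- \frac{1}{2}\right) \frac{1}{Q}}{2} = \frac{1}{4 Q}$)
$\frac{18767 + \left(-79 - 50\right)^{2}}{x + J{\left(163 \right)}} = \frac{18767 + \left(-79 - 50\right)^{2}}{-3317 + \frac{1}{4 \cdot 163}} = \frac{18767 + \left(-129\right)^{2}}{-3317 + \frac{1}{4} \cdot \frac{1}{163}} = \frac{18767 + 16641}{-3317 + \frac{1}{652}} = \frac{35408}{- \frac{2162683}{652}} = 35408 \left(- \frac{652}{2162683}\right) = - \frac{23086016}{2162683}$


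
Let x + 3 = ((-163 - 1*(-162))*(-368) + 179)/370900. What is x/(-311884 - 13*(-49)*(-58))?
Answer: 1112153/129381047000 ≈ 8.5959e-6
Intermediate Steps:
x = -1112153/370900 (x = -3 + ((-163 - 1*(-162))*(-368) + 179)/370900 = -3 + ((-163 + 162)*(-368) + 179)*(1/370900) = -3 + (-1*(-368) + 179)*(1/370900) = -3 + (368 + 179)*(1/370900) = -3 + 547*(1/370900) = -3 + 547/370900 = -1112153/370900 ≈ -2.9985)
x/(-311884 - 13*(-49)*(-58)) = -1112153/(370900*(-311884 - 13*(-49)*(-58))) = -1112153/(370900*(-311884 + 637*(-58))) = -1112153/(370900*(-311884 - 36946)) = -1112153/370900/(-348830) = -1112153/370900*(-1/348830) = 1112153/129381047000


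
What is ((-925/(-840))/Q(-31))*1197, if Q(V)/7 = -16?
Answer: -10545/896 ≈ -11.769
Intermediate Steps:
Q(V) = -112 (Q(V) = 7*(-16) = -112)
((-925/(-840))/Q(-31))*1197 = (-925/(-840)/(-112))*1197 = (-925*(-1/840)*(-1/112))*1197 = ((185/168)*(-1/112))*1197 = -185/18816*1197 = -10545/896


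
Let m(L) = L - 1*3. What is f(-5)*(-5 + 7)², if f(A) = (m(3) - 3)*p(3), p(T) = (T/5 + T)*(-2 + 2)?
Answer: 0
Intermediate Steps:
p(T) = 0 (p(T) = (T*(⅕) + T)*0 = (T/5 + T)*0 = (6*T/5)*0 = 0)
m(L) = -3 + L (m(L) = L - 3 = -3 + L)
f(A) = 0 (f(A) = ((-3 + 3) - 3)*0 = (0 - 3)*0 = -3*0 = 0)
f(-5)*(-5 + 7)² = 0*(-5 + 7)² = 0*2² = 0*4 = 0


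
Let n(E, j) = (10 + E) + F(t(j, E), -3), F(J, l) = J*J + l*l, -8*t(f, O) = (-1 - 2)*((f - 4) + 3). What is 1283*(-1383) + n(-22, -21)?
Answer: -28389183/16 ≈ -1.7743e+6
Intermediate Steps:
t(f, O) = -3/8 + 3*f/8 (t(f, O) = -(-1 - 2)*((f - 4) + 3)/8 = -(-3)*((-4 + f) + 3)/8 = -(-3)*(-1 + f)/8 = -(3 - 3*f)/8 = -3/8 + 3*f/8)
F(J, l) = J**2 + l**2
n(E, j) = 19 + E + (-3/8 + 3*j/8)**2 (n(E, j) = (10 + E) + ((-3/8 + 3*j/8)**2 + (-3)**2) = (10 + E) + ((-3/8 + 3*j/8)**2 + 9) = (10 + E) + (9 + (-3/8 + 3*j/8)**2) = 19 + E + (-3/8 + 3*j/8)**2)
1283*(-1383) + n(-22, -21) = 1283*(-1383) + (19 - 22 + 9*(-1 - 21)**2/64) = -1774389 + (19 - 22 + (9/64)*(-22)**2) = -1774389 + (19 - 22 + (9/64)*484) = -1774389 + (19 - 22 + 1089/16) = -1774389 + 1041/16 = -28389183/16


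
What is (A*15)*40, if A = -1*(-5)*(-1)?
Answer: -3000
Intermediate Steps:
A = -5 (A = 5*(-1) = -5)
(A*15)*40 = -5*15*40 = -75*40 = -3000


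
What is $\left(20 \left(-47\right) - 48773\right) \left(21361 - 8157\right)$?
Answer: $-656410452$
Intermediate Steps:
$\left(20 \left(-47\right) - 48773\right) \left(21361 - 8157\right) = \left(-940 - 48773\right) 13204 = \left(-49713\right) 13204 = -656410452$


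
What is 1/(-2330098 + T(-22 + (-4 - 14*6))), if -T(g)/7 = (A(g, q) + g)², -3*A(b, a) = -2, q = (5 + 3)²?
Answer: -9/21723970 ≈ -4.1429e-7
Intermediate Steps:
q = 64 (q = 8² = 64)
A(b, a) = ⅔ (A(b, a) = -⅓*(-2) = ⅔)
T(g) = -7*(⅔ + g)²
1/(-2330098 + T(-22 + (-4 - 14*6))) = 1/(-2330098 - 7*(2 + 3*(-22 + (-4 - 14*6)))²/9) = 1/(-2330098 - 7*(2 + 3*(-22 + (-4 - 84)))²/9) = 1/(-2330098 - 7*(2 + 3*(-22 - 88))²/9) = 1/(-2330098 - 7*(2 + 3*(-110))²/9) = 1/(-2330098 - 7*(2 - 330)²/9) = 1/(-2330098 - 7/9*(-328)²) = 1/(-2330098 - 7/9*107584) = 1/(-2330098 - 753088/9) = 1/(-21723970/9) = -9/21723970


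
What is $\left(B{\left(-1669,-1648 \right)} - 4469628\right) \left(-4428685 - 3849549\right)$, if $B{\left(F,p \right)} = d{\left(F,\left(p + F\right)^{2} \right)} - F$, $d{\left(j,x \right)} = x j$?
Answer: $152051473767371400$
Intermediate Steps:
$d{\left(j,x \right)} = j x$
$B{\left(F,p \right)} = - F + F \left(F + p\right)^{2}$ ($B{\left(F,p \right)} = F \left(p + F\right)^{2} - F = F \left(F + p\right)^{2} - F = - F + F \left(F + p\right)^{2}$)
$\left(B{\left(-1669,-1648 \right)} - 4469628\right) \left(-4428685 - 3849549\right) = \left(- 1669 \left(-1 + \left(-1669 - 1648\right)^{2}\right) - 4469628\right) \left(-4428685 - 3849549\right) = \left(- 1669 \left(-1 + \left(-3317\right)^{2}\right) - 4469628\right) \left(-8278234\right) = \left(- 1669 \left(-1 + 11002489\right) - 4469628\right) \left(-8278234\right) = \left(\left(-1669\right) 11002488 - 4469628\right) \left(-8278234\right) = \left(-18363152472 - 4469628\right) \left(-8278234\right) = \left(-18367622100\right) \left(-8278234\right) = 152051473767371400$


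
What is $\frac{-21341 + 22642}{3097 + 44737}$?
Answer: $\frac{1301}{47834} \approx 0.027198$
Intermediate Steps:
$\frac{-21341 + 22642}{3097 + 44737} = \frac{1301}{47834}$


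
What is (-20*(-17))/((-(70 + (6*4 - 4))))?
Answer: -34/9 ≈ -3.7778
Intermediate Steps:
(-20*(-17))/((-(70 + (6*4 - 4)))) = 340/((-(70 + (24 - 4)))) = 340/((-(70 + 20))) = 340/((-1*90)) = 340/(-90) = 340*(-1/90) = -34/9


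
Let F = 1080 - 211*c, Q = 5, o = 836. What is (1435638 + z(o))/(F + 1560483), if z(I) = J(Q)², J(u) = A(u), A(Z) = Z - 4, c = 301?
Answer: 1435639/1498052 ≈ 0.95834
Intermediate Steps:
A(Z) = -4 + Z
J(u) = -4 + u
z(I) = 1 (z(I) = (-4 + 5)² = 1² = 1)
F = -62431 (F = 1080 - 211*301 = 1080 - 63511 = -62431)
(1435638 + z(o))/(F + 1560483) = (1435638 + 1)/(-62431 + 1560483) = 1435639/1498052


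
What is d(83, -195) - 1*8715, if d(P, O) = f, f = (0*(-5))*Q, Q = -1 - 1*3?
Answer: -8715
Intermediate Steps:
Q = -4 (Q = -1 - 3 = -4)
f = 0 (f = (0*(-5))*(-4) = 0*(-4) = 0)
d(P, O) = 0
d(83, -195) - 1*8715 = 0 - 1*8715 = 0 - 8715 = -8715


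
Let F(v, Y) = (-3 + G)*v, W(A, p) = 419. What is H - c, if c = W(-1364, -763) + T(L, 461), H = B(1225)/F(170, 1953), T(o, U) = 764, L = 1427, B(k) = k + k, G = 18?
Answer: -60284/51 ≈ -1182.0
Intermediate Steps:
B(k) = 2*k
F(v, Y) = 15*v (F(v, Y) = (-3 + 18)*v = 15*v)
H = 49/51 (H = (2*1225)/((15*170)) = 2450/2550 = 2450*(1/2550) = 49/51 ≈ 0.96078)
c = 1183 (c = 419 + 764 = 1183)
H - c = 49/51 - 1*1183 = 49/51 - 1183 = -60284/51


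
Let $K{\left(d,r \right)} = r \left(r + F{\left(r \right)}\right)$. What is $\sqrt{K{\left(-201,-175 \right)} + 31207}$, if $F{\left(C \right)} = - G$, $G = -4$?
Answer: $2 \sqrt{15283} \approx 247.25$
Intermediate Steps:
$F{\left(C \right)} = 4$ ($F{\left(C \right)} = \left(-1\right) \left(-4\right) = 4$)
$K{\left(d,r \right)} = r \left(4 + r\right)$ ($K{\left(d,r \right)} = r \left(r + 4\right) = r \left(4 + r\right)$)
$\sqrt{K{\left(-201,-175 \right)} + 31207} = \sqrt{- 175 \left(4 - 175\right) + 31207} = \sqrt{\left(-175\right) \left(-171\right) + 31207} = \sqrt{29925 + 31207} = \sqrt{61132} = 2 \sqrt{15283}$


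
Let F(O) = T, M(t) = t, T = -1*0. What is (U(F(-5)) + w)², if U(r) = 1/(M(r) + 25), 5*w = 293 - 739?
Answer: 4968441/625 ≈ 7949.5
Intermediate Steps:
w = -446/5 (w = (293 - 739)/5 = (⅕)*(-446) = -446/5 ≈ -89.200)
T = 0
F(O) = 0
U(r) = 1/(25 + r) (U(r) = 1/(r + 25) = 1/(25 + r))
(U(F(-5)) + w)² = (1/(25 + 0) - 446/5)² = (1/25 - 446/5)² = (-2229/25)² = 4968441/625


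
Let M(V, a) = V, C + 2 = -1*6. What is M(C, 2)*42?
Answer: -336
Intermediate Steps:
C = -8 (C = -2 - 1*6 = -2 - 6 = -8)
M(C, 2)*42 = -8*42 = -336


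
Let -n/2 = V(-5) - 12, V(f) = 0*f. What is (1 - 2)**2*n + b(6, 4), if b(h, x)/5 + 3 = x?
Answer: 29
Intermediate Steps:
V(f) = 0
b(h, x) = -15 + 5*x
n = 24 (n = -2*(0 - 12) = -2*(-12) = 24)
(1 - 2)**2*n + b(6, 4) = (1 - 2)**2*24 + (-15 + 5*4) = (-1)**2*24 + (-15 + 20) = 1*24 + 5 = 24 + 5 = 29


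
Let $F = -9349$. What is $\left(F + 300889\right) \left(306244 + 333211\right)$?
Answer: $186426710700$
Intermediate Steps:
$\left(F + 300889\right) \left(306244 + 333211\right) = \left(-9349 + 300889\right) \left(306244 + 333211\right) = 291540 \cdot 639455 = 186426710700$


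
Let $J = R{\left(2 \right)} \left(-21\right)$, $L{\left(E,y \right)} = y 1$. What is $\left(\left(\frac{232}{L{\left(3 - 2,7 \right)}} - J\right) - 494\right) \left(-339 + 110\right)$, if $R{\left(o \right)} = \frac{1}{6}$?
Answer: $\frac{1466287}{14} \approx 1.0473 \cdot 10^{5}$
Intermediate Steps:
$L{\left(E,y \right)} = y$
$R{\left(o \right)} = \frac{1}{6}$
$J = - \frac{7}{2}$ ($J = \frac{1}{6} \left(-21\right) = - \frac{7}{2} \approx -3.5$)
$\left(\left(\frac{232}{L{\left(3 - 2,7 \right)}} - J\right) - 494\right) \left(-339 + 110\right) = \left(\left(\frac{232}{7} - - \frac{7}{2}\right) - 494\right) \left(-339 + 110\right) = \left(\left(232 \cdot \frac{1}{7} + \frac{7}{2}\right) - 494\right) \left(-229\right) = \left(\left(\frac{232}{7} + \frac{7}{2}\right) - 494\right) \left(-229\right) = \left(\frac{513}{14} - 494\right) \left(-229\right) = \left(- \frac{6403}{14}\right) \left(-229\right) = \frac{1466287}{14}$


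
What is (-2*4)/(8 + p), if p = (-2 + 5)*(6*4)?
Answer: -⅒ ≈ -0.10000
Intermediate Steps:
p = 72 (p = 3*24 = 72)
(-2*4)/(8 + p) = (-2*4)/(8 + 72) = -8/80 = -8*1/80 = -⅒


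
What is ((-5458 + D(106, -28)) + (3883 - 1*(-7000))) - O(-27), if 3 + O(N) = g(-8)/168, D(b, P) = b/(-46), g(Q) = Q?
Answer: 2620634/483 ≈ 5425.7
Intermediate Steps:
D(b, P) = -b/46 (D(b, P) = b*(-1/46) = -b/46)
O(N) = -64/21 (O(N) = -3 - 8/168 = -3 - 8*1/168 = -3 - 1/21 = -64/21)
((-5458 + D(106, -28)) + (3883 - 1*(-7000))) - O(-27) = ((-5458 - 1/46*106) + (3883 - 1*(-7000))) - 1*(-64/21) = ((-5458 - 53/23) + (3883 + 7000)) + 64/21 = (-125587/23 + 10883) + 64/21 = 124722/23 + 64/21 = 2620634/483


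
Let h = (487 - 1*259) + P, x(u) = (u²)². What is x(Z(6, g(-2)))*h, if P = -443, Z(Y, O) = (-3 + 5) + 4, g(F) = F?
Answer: -278640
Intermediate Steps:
Z(Y, O) = 6 (Z(Y, O) = 2 + 4 = 6)
x(u) = u⁴
h = -215 (h = (487 - 1*259) - 443 = (487 - 259) - 443 = 228 - 443 = -215)
x(Z(6, g(-2)))*h = 6⁴*(-215) = 1296*(-215) = -278640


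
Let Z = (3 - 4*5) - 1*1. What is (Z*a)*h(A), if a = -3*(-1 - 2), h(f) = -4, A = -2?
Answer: 648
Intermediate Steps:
a = 9 (a = -3*(-3) = 9)
Z = -18 (Z = (3 - 20) - 1 = -17 - 1 = -18)
(Z*a)*h(A) = -18*9*(-4) = -162*(-4) = 648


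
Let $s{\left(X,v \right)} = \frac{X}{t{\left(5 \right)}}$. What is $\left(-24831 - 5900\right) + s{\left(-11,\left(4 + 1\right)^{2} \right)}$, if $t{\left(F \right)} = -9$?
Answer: $- \frac{276568}{9} \approx -30730.0$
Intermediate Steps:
$s{\left(X,v \right)} = - \frac{X}{9}$ ($s{\left(X,v \right)} = \frac{X}{-9} = X \left(- \frac{1}{9}\right) = - \frac{X}{9}$)
$\left(-24831 - 5900\right) + s{\left(-11,\left(4 + 1\right)^{2} \right)} = \left(-24831 - 5900\right) - - \frac{11}{9} = -30731 + \frac{11}{9} = - \frac{276568}{9}$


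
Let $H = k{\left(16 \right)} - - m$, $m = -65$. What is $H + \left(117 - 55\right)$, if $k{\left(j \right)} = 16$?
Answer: $13$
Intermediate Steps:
$H = -49$ ($H = 16 - \left(-1\right) \left(-65\right) = 16 - 65 = -49$)
$H + \left(117 - 55\right) = -49 + \left(117 - 55\right) = -49 + 62 = 13$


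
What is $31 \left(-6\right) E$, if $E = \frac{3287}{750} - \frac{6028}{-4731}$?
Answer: $- \frac{207408569}{197125} \approx -1052.2$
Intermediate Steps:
$E = \frac{6690599}{1182750}$ ($E = 3287 \cdot \frac{1}{750} - - \frac{6028}{4731} = \frac{3287}{750} + \frac{6028}{4731} = \frac{6690599}{1182750} \approx 5.6568$)
$31 \left(-6\right) E = 31 \left(-6\right) \frac{6690599}{1182750} = \left(-186\right) \frac{6690599}{1182750} = - \frac{207408569}{197125}$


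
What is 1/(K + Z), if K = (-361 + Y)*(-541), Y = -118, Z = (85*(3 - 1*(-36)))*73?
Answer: 1/501134 ≈ 1.9955e-6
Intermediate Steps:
Z = 241995 (Z = (85*(3 + 36))*73 = (85*39)*73 = 3315*73 = 241995)
K = 259139 (K = (-361 - 118)*(-541) = -479*(-541) = 259139)
1/(K + Z) = 1/(259139 + 241995) = 1/501134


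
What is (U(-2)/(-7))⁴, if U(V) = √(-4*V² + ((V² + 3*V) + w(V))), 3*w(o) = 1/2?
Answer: 11449/86436 ≈ 0.13246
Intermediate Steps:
w(o) = ⅙ (w(o) = (⅓)/2 = (⅓)*(½) = ⅙)
U(V) = √(⅙ - 3*V² + 3*V) (U(V) = √(-4*V² + ((V² + 3*V) + ⅙)) = √(-4*V² + (⅙ + V² + 3*V)) = √(⅙ - 3*V² + 3*V))
(U(-2)/(-7))⁴ = ((√(6 - 108*(-2)² + 108*(-2))/6)/(-7))⁴ = ((√(6 - 108*4 - 216)/6)*(-⅐))⁴ = ((√(6 - 432 - 216)/6)*(-⅐))⁴ = ((√(-642)/6)*(-⅐))⁴ = (((I*√642)/6)*(-⅐))⁴ = ((I*√642/6)*(-⅐))⁴ = (-I*√642/42)⁴ = 11449/86436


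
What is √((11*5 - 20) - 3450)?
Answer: I*√3415 ≈ 58.438*I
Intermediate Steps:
√((11*5 - 20) - 3450) = √((55 - 20) - 3450) = √(35 - 3450) = √(-3415) = I*√3415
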